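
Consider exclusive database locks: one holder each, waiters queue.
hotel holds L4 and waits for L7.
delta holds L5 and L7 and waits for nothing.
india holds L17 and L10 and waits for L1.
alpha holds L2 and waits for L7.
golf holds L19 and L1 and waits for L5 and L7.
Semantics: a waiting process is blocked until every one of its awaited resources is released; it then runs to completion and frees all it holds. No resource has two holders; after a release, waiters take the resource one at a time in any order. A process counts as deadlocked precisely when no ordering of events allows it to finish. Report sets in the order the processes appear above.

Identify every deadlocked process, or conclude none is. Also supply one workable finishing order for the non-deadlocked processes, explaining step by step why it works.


No process is deadlocked.
Key observation: all waits point, directly or indirectly, at processes that can finish, so nothing is permanently blocked.
One completion order for the rest: delta, golf, alpha, hotel, india.
Check, step by step:
  run delta (it waits on nothing); releases L5 and L7
  golf: everything it awaited (L5 and L7) is free; runs, freeing L19 and L1
  alpha: everything it awaited (L7) is free; runs, freeing L2
  hotel: everything it awaited (L7) is free; runs, freeing L4
  india: everything it awaited (L1) is free; runs, freeing L17 and L10


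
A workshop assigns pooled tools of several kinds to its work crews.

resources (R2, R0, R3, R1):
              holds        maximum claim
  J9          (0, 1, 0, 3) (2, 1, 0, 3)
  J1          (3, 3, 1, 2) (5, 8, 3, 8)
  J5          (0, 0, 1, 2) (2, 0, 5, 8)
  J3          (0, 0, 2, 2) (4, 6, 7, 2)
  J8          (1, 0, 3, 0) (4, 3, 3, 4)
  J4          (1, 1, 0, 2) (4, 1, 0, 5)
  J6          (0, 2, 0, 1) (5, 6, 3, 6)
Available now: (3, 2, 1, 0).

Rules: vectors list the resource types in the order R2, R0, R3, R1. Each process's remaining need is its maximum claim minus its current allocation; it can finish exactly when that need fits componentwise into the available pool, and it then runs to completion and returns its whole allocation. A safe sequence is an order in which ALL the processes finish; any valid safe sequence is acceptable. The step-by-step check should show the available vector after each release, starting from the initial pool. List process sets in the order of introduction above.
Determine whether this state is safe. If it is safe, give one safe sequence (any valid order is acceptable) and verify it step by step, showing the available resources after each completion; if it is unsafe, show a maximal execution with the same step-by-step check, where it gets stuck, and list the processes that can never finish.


The state is SAFE; one workable sequence: J9, J4, J8, J6, J1, J3, J5.
Key observation: reading the order forward, J4 is the first process whose need (3, 0, 0, 3) meets the free pool (3, 3, 1, 3) exactly on a resource it requests.
Check, step by step:
  pool = (3, 2, 1, 0)
  J9 needs (2, 0, 0, 0) <= (3, 2, 1, 0) -> finishes; pool += (0, 1, 0, 3) = (3, 3, 1, 3)
  J4 needs (3, 0, 0, 3) <= (3, 3, 1, 3) -> finishes; pool += (1, 1, 0, 2) = (4, 4, 1, 5)
  J8 needs (3, 3, 0, 4) <= (4, 4, 1, 5) -> finishes; pool += (1, 0, 3, 0) = (5, 4, 4, 5)
  J6 needs (5, 4, 3, 5) <= (5, 4, 4, 5) -> finishes; pool += (0, 2, 0, 1) = (5, 6, 4, 6)
  J1 needs (2, 5, 2, 6) <= (5, 6, 4, 6) -> finishes; pool += (3, 3, 1, 2) = (8, 9, 5, 8)
  J3 needs (4, 6, 5, 0) <= (8, 9, 5, 8) -> finishes; pool += (0, 0, 2, 2) = (8, 9, 7, 10)
  J5 needs (2, 0, 4, 6) <= (8, 9, 7, 10) -> finishes; pool += (0, 0, 1, 2) = (8, 9, 8, 12)


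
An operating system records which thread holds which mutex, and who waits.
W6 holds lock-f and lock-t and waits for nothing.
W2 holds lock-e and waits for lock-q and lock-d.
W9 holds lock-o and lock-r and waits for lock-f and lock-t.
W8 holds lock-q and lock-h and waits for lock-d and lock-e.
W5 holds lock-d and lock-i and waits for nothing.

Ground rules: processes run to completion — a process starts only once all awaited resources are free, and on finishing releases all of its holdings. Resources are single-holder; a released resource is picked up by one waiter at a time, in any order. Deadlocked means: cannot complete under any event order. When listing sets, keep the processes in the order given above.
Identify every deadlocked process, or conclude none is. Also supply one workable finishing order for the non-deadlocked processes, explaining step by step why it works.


The deadlocked set is W2 and W8.
Key observation: the wait chain closes on itself along W2 -> W8 -> W2; no other process is dragged down with it.
A valid finishing order for the others: W5, W6, W9.
Walking it through:
  W5: no waits; runs immediately, freeing lock-d and lock-i
  W6: no waits; runs immediately, freeing lock-f and lock-t
  run W9 (all its waits — lock-f and lock-t — are resolved); releases lock-o and lock-r


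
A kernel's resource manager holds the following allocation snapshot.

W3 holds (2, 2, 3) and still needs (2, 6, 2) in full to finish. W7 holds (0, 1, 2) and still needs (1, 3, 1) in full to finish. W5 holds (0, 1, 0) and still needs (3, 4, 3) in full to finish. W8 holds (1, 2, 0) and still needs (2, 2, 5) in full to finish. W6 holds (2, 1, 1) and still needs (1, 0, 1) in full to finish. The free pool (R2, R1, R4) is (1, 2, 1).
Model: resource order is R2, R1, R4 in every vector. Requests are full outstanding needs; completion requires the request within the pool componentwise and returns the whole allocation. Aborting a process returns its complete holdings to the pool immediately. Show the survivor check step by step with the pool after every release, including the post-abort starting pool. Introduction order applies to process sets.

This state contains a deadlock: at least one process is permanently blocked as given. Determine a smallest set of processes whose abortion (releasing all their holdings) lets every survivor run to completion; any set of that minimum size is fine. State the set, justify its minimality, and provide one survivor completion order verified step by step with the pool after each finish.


Minimum abort set: W3.
Key observation: W8 was stuck for good until W3 gave back (2, 2, 3); in the order shown it finishes at step 3.
No smaller set exists: with zero aborts the deadlock remains.
One survivor order: W7, W5, W8, W6. Walking it through (post-abort pool first):
  pool = (3, 4, 4)
  run W7 (needs (1, 3, 1), free (3, 4, 4)); after release of (0, 1, 2) the pool is (3, 5, 6)
  run W5 (needs (3, 4, 3), free (3, 5, 6)); after release of (0, 1, 0) the pool is (3, 6, 6)
  run W8 (needs (2, 2, 5), free (3, 6, 6)); after release of (1, 2, 0) the pool is (4, 8, 6)
  run W6 (needs (1, 0, 1), free (4, 8, 6)); after release of (2, 1, 1) the pool is (6, 9, 7)


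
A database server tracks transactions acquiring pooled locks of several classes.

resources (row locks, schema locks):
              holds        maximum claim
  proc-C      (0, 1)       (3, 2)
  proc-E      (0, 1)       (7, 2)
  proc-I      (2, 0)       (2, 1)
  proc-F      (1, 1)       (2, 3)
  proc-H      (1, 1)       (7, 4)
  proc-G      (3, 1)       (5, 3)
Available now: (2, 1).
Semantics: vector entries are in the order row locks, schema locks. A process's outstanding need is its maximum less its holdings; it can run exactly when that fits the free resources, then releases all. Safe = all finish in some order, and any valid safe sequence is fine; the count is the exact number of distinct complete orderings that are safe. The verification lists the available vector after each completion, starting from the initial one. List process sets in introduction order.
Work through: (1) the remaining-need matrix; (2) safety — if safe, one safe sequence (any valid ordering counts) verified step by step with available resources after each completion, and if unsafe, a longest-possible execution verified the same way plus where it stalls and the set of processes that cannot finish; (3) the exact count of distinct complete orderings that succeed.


(1) Need matrix, components ordered row locks, schema locks:
  proc-C: (3, 1)
  proc-E: (7, 1)
  proc-I: (0, 1)
  proc-F: (1, 2)
  proc-H: (6, 3)
  proc-G: (2, 2)
(2) SAFE, for example via the order proc-I, proc-C, proc-G, proc-E, proc-H, proc-F.
Key observation: at proc-I the run first touches a limit — (0, 1) against (2, 1), exact on a resource it actually requests.
Verifying each step:
  pool = (2, 1)
  run proc-I (needs (0, 1), free (2, 1)); after release of (2, 0) the pool is (4, 1)
  run proc-C (needs (3, 1), free (4, 1)); after release of (0, 1) the pool is (4, 2)
  run proc-G (needs (2, 2), free (4, 2)); after release of (3, 1) the pool is (7, 3)
  run proc-E (needs (7, 1), free (7, 3)); after release of (0, 1) the pool is (7, 4)
  run proc-H (needs (6, 3), free (7, 4)); after release of (1, 1) the pool is (8, 5)
  run proc-F (needs (1, 2), free (8, 5)); after release of (1, 1) the pool is (9, 6)
(3) The exact count: 8 of the possible complete orderings are safe sequences.


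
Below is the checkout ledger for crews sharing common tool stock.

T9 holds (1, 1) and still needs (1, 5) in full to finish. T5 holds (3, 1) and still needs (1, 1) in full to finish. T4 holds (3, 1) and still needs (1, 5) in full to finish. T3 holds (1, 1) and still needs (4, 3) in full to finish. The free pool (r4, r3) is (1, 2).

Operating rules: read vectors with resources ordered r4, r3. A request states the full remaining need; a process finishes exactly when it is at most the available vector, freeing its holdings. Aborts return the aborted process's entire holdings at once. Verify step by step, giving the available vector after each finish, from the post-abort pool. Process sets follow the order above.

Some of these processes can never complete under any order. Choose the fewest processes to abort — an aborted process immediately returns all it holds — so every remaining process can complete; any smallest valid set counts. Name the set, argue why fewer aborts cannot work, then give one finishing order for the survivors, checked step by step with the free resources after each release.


Minimum abort set: T4.
Key observation: no ordering could ever have run T9 before the abort of T4; with (3, 1) back in the pool it fits at step 3.
No smaller set exists: with zero aborts the deadlock remains.
The survivors complete as T5, T3, T9. Step-by-step check (starting from the post-abort pool):
  pool = (4, 3)
  run T5 (needs (1, 1), free (4, 3)); after release of (3, 1) the pool is (7, 4)
  run T3 (needs (4, 3), free (7, 4)); after release of (1, 1) the pool is (8, 5)
  run T9 (needs (1, 5), free (8, 5)); after release of (1, 1) the pool is (9, 6)


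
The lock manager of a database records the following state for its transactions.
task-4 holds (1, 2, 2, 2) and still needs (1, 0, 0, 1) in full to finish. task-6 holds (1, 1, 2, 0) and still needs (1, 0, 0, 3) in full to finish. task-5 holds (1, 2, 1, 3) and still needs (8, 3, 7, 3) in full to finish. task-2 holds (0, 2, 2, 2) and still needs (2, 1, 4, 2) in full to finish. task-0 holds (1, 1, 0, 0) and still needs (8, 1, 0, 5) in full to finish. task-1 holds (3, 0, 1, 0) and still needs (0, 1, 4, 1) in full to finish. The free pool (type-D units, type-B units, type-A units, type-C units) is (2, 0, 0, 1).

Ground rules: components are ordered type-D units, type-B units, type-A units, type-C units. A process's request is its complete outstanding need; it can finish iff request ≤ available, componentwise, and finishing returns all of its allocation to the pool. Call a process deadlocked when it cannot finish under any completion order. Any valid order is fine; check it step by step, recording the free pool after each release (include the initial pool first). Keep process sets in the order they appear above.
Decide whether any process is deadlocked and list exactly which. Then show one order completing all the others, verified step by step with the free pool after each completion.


Deadlocked set: task-5 and task-0.
Key observation: the wall is type-D units: completing task-4, task-6, task-1, task-2 brings the pool only to (7, 5, 7, 5), and all the rest need more.
A valid finishing order for the others: task-4, task-6, task-1, task-2. Step-by-step check:
  pool = (2, 0, 0, 1)
  task-4: need (1, 0, 0, 1) fits (2, 0, 0, 1); releases (1, 2, 2, 2), pool now (3, 2, 2, 3)
  task-6: need (1, 0, 0, 3) fits (3, 2, 2, 3); releases (1, 1, 2, 0), pool now (4, 3, 4, 3)
  task-1: need (0, 1, 4, 1) fits (4, 3, 4, 3); releases (3, 0, 1, 0), pool now (7, 3, 5, 3)
  task-2: need (2, 1, 4, 2) fits (7, 3, 5, 3); releases (0, 2, 2, 2), pool now (7, 5, 7, 5)
The blocked processes can never fit:
  blocked: task-5 wants (8, 3, 7, 3), pool (7, 5, 7, 5) — not enough type-D units
  blocked: task-0 wants (8, 1, 0, 5), pool (7, 5, 7, 5) — not enough type-D units


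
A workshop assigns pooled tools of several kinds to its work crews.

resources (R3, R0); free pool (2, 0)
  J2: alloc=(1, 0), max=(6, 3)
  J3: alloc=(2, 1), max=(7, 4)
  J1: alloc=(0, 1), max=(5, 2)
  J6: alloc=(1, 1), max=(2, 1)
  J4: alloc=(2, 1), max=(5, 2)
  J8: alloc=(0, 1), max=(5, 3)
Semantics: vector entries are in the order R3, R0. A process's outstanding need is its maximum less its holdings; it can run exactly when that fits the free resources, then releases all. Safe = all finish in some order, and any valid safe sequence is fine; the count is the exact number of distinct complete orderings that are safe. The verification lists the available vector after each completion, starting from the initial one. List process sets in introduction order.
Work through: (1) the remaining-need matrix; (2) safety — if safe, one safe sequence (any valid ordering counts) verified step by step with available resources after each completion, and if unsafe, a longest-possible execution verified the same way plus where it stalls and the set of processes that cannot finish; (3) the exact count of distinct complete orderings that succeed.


(1) Need matrix, components ordered R3, R0:
  J2: (5, 3)
  J3: (5, 3)
  J1: (5, 1)
  J6: (1, 0)
  J4: (3, 1)
  J8: (5, 2)
(2) SAFE — a valid safe sequence is J6, J4, J1, J2, J3, J8.
Key observation: the first exact fit in this order is J4 — it needs (3, 1) with (3, 1) free, meeting a requested resource to the last unit.
Step-by-step check:
  pool = (2, 0)
  J6 needs (1, 0) <= (2, 0) -> finishes; pool += (1, 1) = (3, 1)
  J4 needs (3, 1) <= (3, 1) -> finishes; pool += (2, 1) = (5, 2)
  J1 needs (5, 1) <= (5, 2) -> finishes; pool += (0, 1) = (5, 3)
  J2 needs (5, 3) <= (5, 3) -> finishes; pool += (1, 0) = (6, 3)
  J3 needs (5, 3) <= (6, 3) -> finishes; pool += (2, 1) = (8, 4)
  J8 needs (5, 2) <= (8, 4) -> finishes; pool += (0, 1) = (8, 5)
(3) The exact count: 12 of the possible complete orderings are safe sequences.


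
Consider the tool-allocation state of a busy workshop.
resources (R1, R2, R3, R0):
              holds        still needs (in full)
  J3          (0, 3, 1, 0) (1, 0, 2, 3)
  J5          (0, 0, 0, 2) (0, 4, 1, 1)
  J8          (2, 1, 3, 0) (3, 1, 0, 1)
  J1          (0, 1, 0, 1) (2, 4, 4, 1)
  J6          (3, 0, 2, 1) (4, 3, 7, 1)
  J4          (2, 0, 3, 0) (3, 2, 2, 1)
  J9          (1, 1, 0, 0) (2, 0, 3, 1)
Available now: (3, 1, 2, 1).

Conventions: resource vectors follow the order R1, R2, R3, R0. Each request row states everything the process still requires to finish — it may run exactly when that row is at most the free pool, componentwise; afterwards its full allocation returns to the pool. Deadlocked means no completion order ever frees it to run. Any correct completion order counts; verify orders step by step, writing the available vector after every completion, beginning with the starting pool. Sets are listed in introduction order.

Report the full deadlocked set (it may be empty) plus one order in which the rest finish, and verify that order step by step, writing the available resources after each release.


Deadlocked set: J3, J5 and J1.
Key observation: after J8, J9, J4, J6 the pool peaks at (11, 3, 10, 2), and each blocked process is short somewhere: J3 on R0; J5 on R2; J1 on R2.
One completion order for the rest: J8, J9, J4, J6. Check, step by step:
  pool = (3, 1, 2, 1)
  run J8 (needs (3, 1, 0, 1), free (3, 1, 2, 1)); after release of (2, 1, 3, 0) the pool is (5, 2, 5, 1)
  run J9 (needs (2, 0, 3, 1), free (5, 2, 5, 1)); after release of (1, 1, 0, 0) the pool is (6, 3, 5, 1)
  run J4 (needs (3, 2, 2, 1), free (6, 3, 5, 1)); after release of (2, 0, 3, 0) the pool is (8, 3, 8, 1)
  run J6 (needs (4, 3, 7, 1), free (8, 3, 8, 1)); after release of (3, 0, 2, 1) the pool is (11, 3, 10, 2)
The blocked processes can never fit:
  J3 still needs (1, 0, 2, 3) but only (11, 3, 10, 2) is free — short on R0
  J5 still needs (0, 4, 1, 1) but only (11, 3, 10, 2) is free — short on R2
  J1 still needs (2, 4, 4, 1) but only (11, 3, 10, 2) is free — short on R2


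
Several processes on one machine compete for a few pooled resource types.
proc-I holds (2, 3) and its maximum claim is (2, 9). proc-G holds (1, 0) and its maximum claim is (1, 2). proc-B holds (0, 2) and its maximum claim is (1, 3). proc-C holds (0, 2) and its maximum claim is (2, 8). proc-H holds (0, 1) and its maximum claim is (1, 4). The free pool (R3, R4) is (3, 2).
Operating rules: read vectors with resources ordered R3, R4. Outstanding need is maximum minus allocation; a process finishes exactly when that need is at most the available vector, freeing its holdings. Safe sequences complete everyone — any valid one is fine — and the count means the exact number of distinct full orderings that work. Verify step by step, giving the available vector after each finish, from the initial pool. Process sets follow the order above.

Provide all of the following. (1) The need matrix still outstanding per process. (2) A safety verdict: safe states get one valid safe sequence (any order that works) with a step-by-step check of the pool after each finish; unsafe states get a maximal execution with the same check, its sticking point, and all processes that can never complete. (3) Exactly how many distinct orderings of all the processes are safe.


(1) Outstanding need per process (order R3, R4):
  proc-I: (0, 6)
  proc-G: (0, 2)
  proc-B: (1, 1)
  proc-C: (2, 6)
  proc-H: (1, 3)
(2) UNSAFE.
Key observation: even finishing proc-B, proc-H, proc-G leaves just (4, 5) free — too little R4 for any of the remaining processes.
The run proc-B, proc-H, proc-G cannot be extended any further. Check, step by step:
  pool = (3, 2)
  run proc-B (needs (1, 1), free (3, 2)); after release of (0, 2) the pool is (3, 4)
  run proc-H (needs (1, 3), free (3, 4)); after release of (0, 1) the pool is (3, 5)
  run proc-G (needs (0, 2), free (3, 5)); after release of (1, 0) the pool is (4, 5)
  blocked: proc-I wants (0, 6), pool (4, 5) — not enough R4
  blocked: proc-C wants (2, 6), pool (4, 5) — not enough R4
Permanently blocked: proc-I and proc-C.
(3) Precisely 0 of the possible complete orderings are safe sequences.


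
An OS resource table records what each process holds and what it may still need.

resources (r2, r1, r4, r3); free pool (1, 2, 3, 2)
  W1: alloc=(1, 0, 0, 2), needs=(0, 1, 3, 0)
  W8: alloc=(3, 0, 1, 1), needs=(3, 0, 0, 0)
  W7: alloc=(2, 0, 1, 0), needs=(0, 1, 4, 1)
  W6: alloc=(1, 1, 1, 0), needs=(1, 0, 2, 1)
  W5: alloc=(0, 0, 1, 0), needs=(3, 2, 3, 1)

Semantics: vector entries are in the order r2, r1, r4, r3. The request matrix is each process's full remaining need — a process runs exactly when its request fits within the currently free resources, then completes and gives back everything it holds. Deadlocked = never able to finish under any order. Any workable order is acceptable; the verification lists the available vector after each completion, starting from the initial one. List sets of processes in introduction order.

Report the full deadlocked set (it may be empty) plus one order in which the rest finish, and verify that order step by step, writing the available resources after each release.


Nothing here is deadlocked.
Key observation: the pool covers W6 at once, and every later process fits after earlier releases.
One completion order for the rest: W6, W7, W1, W5, W8. Step-by-step check:
  pool = (1, 2, 3, 2)
  W6: need (1, 0, 2, 1) fits (1, 2, 3, 2); releases (1, 1, 1, 0), pool now (2, 3, 4, 2)
  W7: need (0, 1, 4, 1) fits (2, 3, 4, 2); releases (2, 0, 1, 0), pool now (4, 3, 5, 2)
  W1: need (0, 1, 3, 0) fits (4, 3, 5, 2); releases (1, 0, 0, 2), pool now (5, 3, 5, 4)
  W5: need (3, 2, 3, 1) fits (5, 3, 5, 4); releases (0, 0, 1, 0), pool now (5, 3, 6, 4)
  W8: need (3, 0, 0, 0) fits (5, 3, 6, 4); releases (3, 0, 1, 1), pool now (8, 3, 7, 5)


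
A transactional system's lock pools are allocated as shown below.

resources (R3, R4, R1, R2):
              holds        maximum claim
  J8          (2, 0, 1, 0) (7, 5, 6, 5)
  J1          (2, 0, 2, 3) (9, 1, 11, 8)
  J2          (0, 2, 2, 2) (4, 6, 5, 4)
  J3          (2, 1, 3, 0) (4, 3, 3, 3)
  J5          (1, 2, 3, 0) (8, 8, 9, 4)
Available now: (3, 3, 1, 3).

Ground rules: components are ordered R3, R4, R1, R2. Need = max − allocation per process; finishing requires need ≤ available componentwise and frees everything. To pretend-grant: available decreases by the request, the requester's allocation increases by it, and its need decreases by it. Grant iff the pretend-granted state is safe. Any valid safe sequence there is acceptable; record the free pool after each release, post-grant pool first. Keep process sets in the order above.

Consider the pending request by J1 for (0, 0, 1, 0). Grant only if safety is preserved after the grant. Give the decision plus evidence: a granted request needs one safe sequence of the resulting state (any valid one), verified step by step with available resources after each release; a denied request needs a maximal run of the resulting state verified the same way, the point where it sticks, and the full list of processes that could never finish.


GRANT. The post-grant state is safe; one safe sequence: J3, J2, J8, J5, J1.
Key observation: post-grant, (3, 3, 0, 3) remains, and an order beginning with J3 completes everyone.
Step-by-step check of the post-grant state:
  pool = (3, 3, 0, 3)
  J3 needs (2, 2, 0, 3) <= (3, 3, 0, 3) -> finishes; pool += (2, 1, 3, 0) = (5, 4, 3, 3)
  J2 needs (4, 4, 3, 2) <= (5, 4, 3, 3) -> finishes; pool += (0, 2, 2, 2) = (5, 6, 5, 5)
  J8 needs (5, 5, 5, 5) <= (5, 6, 5, 5) -> finishes; pool += (2, 0, 1, 0) = (7, 6, 6, 5)
  J5 needs (7, 6, 6, 4) <= (7, 6, 6, 5) -> finishes; pool += (1, 2, 3, 0) = (8, 8, 9, 5)
  J1 needs (7, 1, 8, 5) <= (8, 8, 9, 5) -> finishes; pool += (2, 0, 3, 3) = (10, 8, 12, 8)


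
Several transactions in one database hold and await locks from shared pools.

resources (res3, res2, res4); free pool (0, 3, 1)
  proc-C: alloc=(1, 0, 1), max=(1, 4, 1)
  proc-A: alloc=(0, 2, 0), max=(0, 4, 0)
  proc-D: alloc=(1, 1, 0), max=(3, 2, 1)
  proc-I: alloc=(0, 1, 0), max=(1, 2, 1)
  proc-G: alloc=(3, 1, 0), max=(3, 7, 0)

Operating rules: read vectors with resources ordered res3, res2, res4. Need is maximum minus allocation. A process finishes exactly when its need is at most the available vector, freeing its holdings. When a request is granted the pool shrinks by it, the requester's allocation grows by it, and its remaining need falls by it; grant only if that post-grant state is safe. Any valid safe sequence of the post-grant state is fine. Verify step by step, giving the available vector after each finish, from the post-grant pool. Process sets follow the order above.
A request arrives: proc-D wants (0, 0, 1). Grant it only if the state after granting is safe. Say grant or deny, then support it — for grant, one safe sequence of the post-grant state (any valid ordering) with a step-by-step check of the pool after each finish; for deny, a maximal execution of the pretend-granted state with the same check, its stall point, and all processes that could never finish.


GRANT: granting preserves safety; a valid post-grant sequence is proc-A, proc-C, proc-I, proc-G, proc-D.
Key observation: granting shrinks the pool to (0, 3, 0), yet proc-A still fits and the chain goes through.
Check on the post-grant state, step by step:
  pool = (0, 3, 0)
  proc-A needs (0, 2, 0) <= (0, 3, 0) -> finishes; pool += (0, 2, 0) = (0, 5, 0)
  proc-C needs (0, 4, 0) <= (0, 5, 0) -> finishes; pool += (1, 0, 1) = (1, 5, 1)
  proc-I needs (1, 1, 1) <= (1, 5, 1) -> finishes; pool += (0, 1, 0) = (1, 6, 1)
  proc-G needs (0, 6, 0) <= (1, 6, 1) -> finishes; pool += (3, 1, 0) = (4, 7, 1)
  proc-D needs (2, 1, 0) <= (4, 7, 1) -> finishes; pool += (1, 1, 1) = (5, 8, 2)


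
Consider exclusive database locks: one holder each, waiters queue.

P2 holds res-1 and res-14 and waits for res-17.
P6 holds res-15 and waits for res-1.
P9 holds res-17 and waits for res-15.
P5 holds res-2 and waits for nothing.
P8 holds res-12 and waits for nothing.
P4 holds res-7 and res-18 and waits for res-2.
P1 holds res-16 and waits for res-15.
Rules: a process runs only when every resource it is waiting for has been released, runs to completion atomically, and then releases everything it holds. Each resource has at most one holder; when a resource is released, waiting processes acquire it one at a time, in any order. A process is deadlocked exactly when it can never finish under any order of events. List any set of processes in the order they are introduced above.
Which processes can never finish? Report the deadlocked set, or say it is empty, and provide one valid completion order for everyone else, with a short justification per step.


The deadlocked set is P2, P6, P9 and P1.
Key observation: P2 -> P9 -> P6 -> P2 is a circular wait — nothing in it can go first; P1 waits into the deadlock from upstream.
A valid finishing order for the others: P8, P5, P4.
Walking it through:
  P8: no waits; runs immediately, freeing res-12
  P5: no waits; runs immediately, freeing res-2
  P4 waits on res-2 — all released -> runs and releases res-7 and res-18


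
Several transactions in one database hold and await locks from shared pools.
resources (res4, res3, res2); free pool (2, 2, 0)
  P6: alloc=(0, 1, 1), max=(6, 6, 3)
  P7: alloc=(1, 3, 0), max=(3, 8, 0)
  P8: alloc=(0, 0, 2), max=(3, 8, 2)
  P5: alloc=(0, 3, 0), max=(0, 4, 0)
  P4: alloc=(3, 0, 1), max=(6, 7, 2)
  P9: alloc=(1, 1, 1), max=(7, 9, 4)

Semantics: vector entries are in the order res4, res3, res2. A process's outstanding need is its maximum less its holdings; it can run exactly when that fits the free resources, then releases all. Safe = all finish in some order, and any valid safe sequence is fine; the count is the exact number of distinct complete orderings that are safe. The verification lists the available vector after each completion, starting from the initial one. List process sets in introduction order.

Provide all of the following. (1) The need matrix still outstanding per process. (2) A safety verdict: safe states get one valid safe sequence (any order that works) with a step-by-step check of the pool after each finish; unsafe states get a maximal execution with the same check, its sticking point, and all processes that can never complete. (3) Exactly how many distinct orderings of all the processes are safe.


(1) Remaining need (order res4, res3, res2):
  P6: (6, 5, 2)
  P7: (2, 5, 0)
  P8: (3, 8, 0)
  P5: (0, 1, 0)
  P4: (3, 7, 1)
  P9: (6, 8, 3)
(2) The state is SAFE; one workable sequence: P5, P7, P8, P4, P6, P9.
Key observation: P7 marks the first exact bind of the order: its need (2, 5, 0) fits the free (2, 5, 0) with zero slack on a requested resource.
Walking it through:
  pool = (2, 2, 0)
  P5: need (0, 1, 0) fits (2, 2, 0); releases (0, 3, 0), pool now (2, 5, 0)
  P7: need (2, 5, 0) fits (2, 5, 0); releases (1, 3, 0), pool now (3, 8, 0)
  P8: need (3, 8, 0) fits (3, 8, 0); releases (0, 0, 2), pool now (3, 8, 2)
  P4: need (3, 7, 1) fits (3, 8, 2); releases (3, 0, 1), pool now (6, 8, 3)
  P6: need (6, 5, 2) fits (6, 8, 3); releases (0, 1, 1), pool now (6, 9, 4)
  P9: need (6, 8, 3) fits (6, 9, 4); releases (1, 1, 1), pool now (7, 10, 5)
(3) Exactly 2 of the possible complete orderings are safe sequences.


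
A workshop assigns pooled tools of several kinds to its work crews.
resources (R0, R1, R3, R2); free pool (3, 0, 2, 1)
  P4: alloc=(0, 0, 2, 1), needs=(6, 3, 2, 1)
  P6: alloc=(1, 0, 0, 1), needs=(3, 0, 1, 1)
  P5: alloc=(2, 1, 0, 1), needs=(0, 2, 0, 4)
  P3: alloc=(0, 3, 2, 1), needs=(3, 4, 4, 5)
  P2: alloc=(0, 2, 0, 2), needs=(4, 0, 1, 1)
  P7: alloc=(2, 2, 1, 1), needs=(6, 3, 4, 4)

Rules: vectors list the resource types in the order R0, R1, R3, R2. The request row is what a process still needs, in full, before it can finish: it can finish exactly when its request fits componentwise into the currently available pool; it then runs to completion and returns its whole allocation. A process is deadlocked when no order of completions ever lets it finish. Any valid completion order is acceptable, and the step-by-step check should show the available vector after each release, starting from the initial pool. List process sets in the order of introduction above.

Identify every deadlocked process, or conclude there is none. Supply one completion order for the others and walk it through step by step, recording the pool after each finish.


No process is deadlocked.
Key observation: the pool covers P6 at once, and every later process fits after earlier releases.
One completion order for the rest: P6, P2, P5, P4, P7, P3. Check, step by step:
  pool = (3, 0, 2, 1)
  P6: need (3, 0, 1, 1) fits (3, 0, 2, 1); releases (1, 0, 0, 1), pool now (4, 0, 2, 2)
  P2: need (4, 0, 1, 1) fits (4, 0, 2, 2); releases (0, 2, 0, 2), pool now (4, 2, 2, 4)
  P5: need (0, 2, 0, 4) fits (4, 2, 2, 4); releases (2, 1, 0, 1), pool now (6, 3, 2, 5)
  P4: need (6, 3, 2, 1) fits (6, 3, 2, 5); releases (0, 0, 2, 1), pool now (6, 3, 4, 6)
  P7: need (6, 3, 4, 4) fits (6, 3, 4, 6); releases (2, 2, 1, 1), pool now (8, 5, 5, 7)
  P3: need (3, 4, 4, 5) fits (8, 5, 5, 7); releases (0, 3, 2, 1), pool now (8, 8, 7, 8)


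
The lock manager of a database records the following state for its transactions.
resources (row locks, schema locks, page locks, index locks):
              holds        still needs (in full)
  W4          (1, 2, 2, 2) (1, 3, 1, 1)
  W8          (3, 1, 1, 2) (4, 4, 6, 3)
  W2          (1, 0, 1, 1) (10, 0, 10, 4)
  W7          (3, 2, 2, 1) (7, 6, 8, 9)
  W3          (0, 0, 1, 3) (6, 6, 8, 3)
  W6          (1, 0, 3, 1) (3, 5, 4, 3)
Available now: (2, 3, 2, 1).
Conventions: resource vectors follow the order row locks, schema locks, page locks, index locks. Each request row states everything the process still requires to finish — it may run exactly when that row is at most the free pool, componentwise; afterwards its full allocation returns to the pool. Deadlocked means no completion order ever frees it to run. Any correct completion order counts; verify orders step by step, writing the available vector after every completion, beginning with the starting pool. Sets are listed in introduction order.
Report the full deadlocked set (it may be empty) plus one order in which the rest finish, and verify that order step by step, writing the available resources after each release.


The deadlocked set is empty.
Key observation: there is always a runnable process — W4 first — so the state unwinds completely.
The rest can finish in the order W4, W6, W8, W3, W7, W2. Verifying each step:
  pool = (2, 3, 2, 1)
  W4 needs (1, 3, 1, 1) <= (2, 3, 2, 1) -> finishes; pool += (1, 2, 2, 2) = (3, 5, 4, 3)
  W6 needs (3, 5, 4, 3) <= (3, 5, 4, 3) -> finishes; pool += (1, 0, 3, 1) = (4, 5, 7, 4)
  W8 needs (4, 4, 6, 3) <= (4, 5, 7, 4) -> finishes; pool += (3, 1, 1, 2) = (7, 6, 8, 6)
  W3 needs (6, 6, 8, 3) <= (7, 6, 8, 6) -> finishes; pool += (0, 0, 1, 3) = (7, 6, 9, 9)
  W7 needs (7, 6, 8, 9) <= (7, 6, 9, 9) -> finishes; pool += (3, 2, 2, 1) = (10, 8, 11, 10)
  W2 needs (10, 0, 10, 4) <= (10, 8, 11, 10) -> finishes; pool += (1, 0, 1, 1) = (11, 8, 12, 11)


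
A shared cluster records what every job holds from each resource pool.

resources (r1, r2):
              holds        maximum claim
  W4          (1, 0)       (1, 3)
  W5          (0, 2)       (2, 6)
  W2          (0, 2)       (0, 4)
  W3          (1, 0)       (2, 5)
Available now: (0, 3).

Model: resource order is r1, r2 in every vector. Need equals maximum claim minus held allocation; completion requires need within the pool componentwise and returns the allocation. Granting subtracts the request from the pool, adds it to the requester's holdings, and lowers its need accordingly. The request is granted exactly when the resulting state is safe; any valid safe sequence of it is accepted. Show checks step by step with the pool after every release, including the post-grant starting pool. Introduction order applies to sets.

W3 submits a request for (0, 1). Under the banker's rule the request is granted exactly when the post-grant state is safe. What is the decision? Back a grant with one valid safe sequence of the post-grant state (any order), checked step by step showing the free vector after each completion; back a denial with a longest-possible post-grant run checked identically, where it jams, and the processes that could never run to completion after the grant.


GRANT — the state after the grant stays safe, e.g. via W2, W4, W3, W5.
Key observation: with (0, 2) left after the transfer, W2 can run at once — the state stays safe.
Step-by-step check of the post-grant state:
  pool = (0, 2)
  W2: need (0, 2) fits (0, 2); releases (0, 2), pool now (0, 4)
  W4: need (0, 3) fits (0, 4); releases (1, 0), pool now (1, 4)
  W3: need (1, 4) fits (1, 4); releases (1, 1), pool now (2, 5)
  W5: need (2, 4) fits (2, 5); releases (0, 2), pool now (2, 7)


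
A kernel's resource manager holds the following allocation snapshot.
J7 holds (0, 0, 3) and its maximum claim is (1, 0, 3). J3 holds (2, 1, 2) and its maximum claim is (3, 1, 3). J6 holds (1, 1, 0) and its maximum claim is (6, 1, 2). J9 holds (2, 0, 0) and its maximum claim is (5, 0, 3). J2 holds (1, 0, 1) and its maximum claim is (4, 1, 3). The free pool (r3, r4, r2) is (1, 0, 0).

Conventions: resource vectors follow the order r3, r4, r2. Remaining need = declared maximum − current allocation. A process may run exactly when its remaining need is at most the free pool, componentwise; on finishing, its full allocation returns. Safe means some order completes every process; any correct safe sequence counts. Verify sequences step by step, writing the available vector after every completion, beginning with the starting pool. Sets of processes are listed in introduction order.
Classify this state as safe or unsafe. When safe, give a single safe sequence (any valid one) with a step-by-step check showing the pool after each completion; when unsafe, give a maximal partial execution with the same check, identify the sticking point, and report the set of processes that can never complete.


SAFE, for example via the order J7, J3, J9, J6, J2.
Key observation: the first exact fit in this order is J7 — it needs (1, 0, 0) with (1, 0, 0) free, meeting a requested resource to the last unit.
Walking it through:
  pool = (1, 0, 0)
  J7 needs (1, 0, 0) <= (1, 0, 0) -> finishes; pool += (0, 0, 3) = (1, 0, 3)
  J3 needs (1, 0, 1) <= (1, 0, 3) -> finishes; pool += (2, 1, 2) = (3, 1, 5)
  J9 needs (3, 0, 3) <= (3, 1, 5) -> finishes; pool += (2, 0, 0) = (5, 1, 5)
  J6 needs (5, 0, 2) <= (5, 1, 5) -> finishes; pool += (1, 1, 0) = (6, 2, 5)
  J2 needs (3, 1, 2) <= (6, 2, 5) -> finishes; pool += (1, 0, 1) = (7, 2, 6)


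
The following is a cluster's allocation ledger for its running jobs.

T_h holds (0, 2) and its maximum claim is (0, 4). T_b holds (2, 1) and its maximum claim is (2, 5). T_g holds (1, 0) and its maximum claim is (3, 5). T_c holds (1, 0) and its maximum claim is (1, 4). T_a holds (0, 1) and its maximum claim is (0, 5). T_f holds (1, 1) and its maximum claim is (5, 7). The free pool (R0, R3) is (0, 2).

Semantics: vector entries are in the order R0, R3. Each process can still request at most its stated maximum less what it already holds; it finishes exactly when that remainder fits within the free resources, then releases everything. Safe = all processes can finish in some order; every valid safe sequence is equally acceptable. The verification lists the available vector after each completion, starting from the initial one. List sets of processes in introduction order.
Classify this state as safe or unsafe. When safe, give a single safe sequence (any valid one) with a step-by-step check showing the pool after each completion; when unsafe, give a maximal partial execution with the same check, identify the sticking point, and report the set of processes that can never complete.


SAFE — a valid safe sequence is T_h, T_c, T_b, T_g, T_a, T_f.
Key observation: the order's first zero-slack moment is T_h ((0, 2) needed, (0, 2) free — a requested resource with nothing to spare).
Check, step by step:
  pool = (0, 2)
  T_h needs (0, 2) <= (0, 2) -> finishes; pool += (0, 2) = (0, 4)
  T_c needs (0, 4) <= (0, 4) -> finishes; pool += (1, 0) = (1, 4)
  T_b needs (0, 4) <= (1, 4) -> finishes; pool += (2, 1) = (3, 5)
  T_g needs (2, 5) <= (3, 5) -> finishes; pool += (1, 0) = (4, 5)
  T_a needs (0, 4) <= (4, 5) -> finishes; pool += (0, 1) = (4, 6)
  T_f needs (4, 6) <= (4, 6) -> finishes; pool += (1, 1) = (5, 7)


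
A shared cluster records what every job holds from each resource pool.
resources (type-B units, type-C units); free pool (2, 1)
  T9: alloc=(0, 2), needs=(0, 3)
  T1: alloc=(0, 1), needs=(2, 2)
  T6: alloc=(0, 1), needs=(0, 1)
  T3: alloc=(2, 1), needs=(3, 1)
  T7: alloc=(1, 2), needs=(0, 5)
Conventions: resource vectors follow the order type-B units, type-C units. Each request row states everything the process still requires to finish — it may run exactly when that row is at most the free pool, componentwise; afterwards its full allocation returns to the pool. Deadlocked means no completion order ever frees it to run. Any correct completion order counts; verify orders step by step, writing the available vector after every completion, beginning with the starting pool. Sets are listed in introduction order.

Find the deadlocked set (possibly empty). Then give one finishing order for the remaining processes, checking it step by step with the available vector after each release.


Nothing here is deadlocked.
Key observation: T6 leads a chain of completions in which each release enables another process.
One completion order for the rest: T6, T1, T9, T7, T3. Verifying each step:
  pool = (2, 1)
  run T6 (needs (0, 1), free (2, 1)); after release of (0, 1) the pool is (2, 2)
  run T1 (needs (2, 2), free (2, 2)); after release of (0, 1) the pool is (2, 3)
  run T9 (needs (0, 3), free (2, 3)); after release of (0, 2) the pool is (2, 5)
  run T7 (needs (0, 5), free (2, 5)); after release of (1, 2) the pool is (3, 7)
  run T3 (needs (3, 1), free (3, 7)); after release of (2, 1) the pool is (5, 8)


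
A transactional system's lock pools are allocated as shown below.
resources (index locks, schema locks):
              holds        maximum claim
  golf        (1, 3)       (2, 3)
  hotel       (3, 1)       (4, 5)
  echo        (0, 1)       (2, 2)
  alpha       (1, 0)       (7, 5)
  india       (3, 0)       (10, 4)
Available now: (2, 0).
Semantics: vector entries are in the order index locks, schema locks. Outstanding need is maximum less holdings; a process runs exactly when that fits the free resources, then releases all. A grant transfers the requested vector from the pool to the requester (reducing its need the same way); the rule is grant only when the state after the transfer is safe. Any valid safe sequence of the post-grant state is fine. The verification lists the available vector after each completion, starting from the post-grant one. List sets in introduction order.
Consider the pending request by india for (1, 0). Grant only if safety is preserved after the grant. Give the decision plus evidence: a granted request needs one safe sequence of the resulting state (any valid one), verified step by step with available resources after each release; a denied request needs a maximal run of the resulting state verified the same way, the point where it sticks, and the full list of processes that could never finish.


DENY — the pretend-granted state is unsafe.
Key observation: the pool after golf, echo, hotel is (5, 5); every surviving request exceeds it in index locks, so progress ends there.
Pretend the grant happened; the run golf, echo, hotel goes as far as possible. Check, step by step:
  pool = (1, 0)
  golf needs (1, 0) <= (1, 0) -> finishes; pool += (1, 3) = (2, 3)
  echo needs (2, 1) <= (2, 3) -> finishes; pool += (0, 1) = (2, 4)
  hotel needs (1, 4) <= (2, 4) -> finishes; pool += (3, 1) = (5, 5)
  alpha still needs (6, 5) but only (5, 5) is free — short on index locks
  india still needs (6, 4) but only (5, 5) is free — short on index locks
Had the request been granted, alpha and india could never finish.
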